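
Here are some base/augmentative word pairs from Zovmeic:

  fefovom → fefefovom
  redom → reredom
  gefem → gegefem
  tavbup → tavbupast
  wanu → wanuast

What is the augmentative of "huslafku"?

"huslafku" ends in -u. The one such stem in the data (wanu → wanuast) adds -ast, so the same rule applies.
The other pattern: stems ending in -m repeat the first consonant+vowel as a prefix.
So huslafku → huslafkuast.

huslafkuast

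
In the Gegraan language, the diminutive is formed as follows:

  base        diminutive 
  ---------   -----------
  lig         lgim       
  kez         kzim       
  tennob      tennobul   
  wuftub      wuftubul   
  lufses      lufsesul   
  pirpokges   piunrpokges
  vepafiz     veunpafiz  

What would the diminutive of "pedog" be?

lufses and pirpokges both end in -s yet inflect differently (lufsesul, piunrpokges), so the final letter is not what conditions the rule; the number of vowels is.
"pedog" has 2 vowels. The stems with 2 vowels (tennob → tennobul, wuftub → wuftubul, lufses → lufsesul) add -ul.
The other patterns: stems with 1 vowel delete the last vowel and add -im; stems with 3 vowels insert -un- after the first vowel.
So pedog → pedogul.

pedogul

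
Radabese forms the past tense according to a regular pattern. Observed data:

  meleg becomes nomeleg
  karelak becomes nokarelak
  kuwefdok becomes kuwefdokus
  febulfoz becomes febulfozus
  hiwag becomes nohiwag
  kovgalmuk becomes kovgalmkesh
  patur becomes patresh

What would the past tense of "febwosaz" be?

kuwefdok and kovgalmuk both end in -k yet inflect differently (kuwefdokus, kovgalmkesh), so the final letter is not what conditions the rule; the last vowel is.
"febwosaz" has last vowel 'a'. The stems whose last vowel is 'a' (hiwag → nohiwag, karelak → nokarelak) add the prefix no-.
So febwosaz → nofebwosaz.

nofebwosaz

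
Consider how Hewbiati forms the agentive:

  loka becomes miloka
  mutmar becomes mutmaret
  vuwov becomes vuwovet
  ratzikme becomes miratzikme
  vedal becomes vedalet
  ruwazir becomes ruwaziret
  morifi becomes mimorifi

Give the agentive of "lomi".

milomi

loka and vedal both have last vowel 'a' yet inflect differently (miloka, vedalet), so the last vowel is not what conditions the rule; whether the stem ends in a vowel or a consonant is.
"lomi" ends in a vowel. The stems ending in a vowel (ratzikme → miratzikme, loka → miloka, morifi → mimorifi) add the prefix mi-.
The other pattern: stems ending in a consonant add -et.
So lomi → milomi.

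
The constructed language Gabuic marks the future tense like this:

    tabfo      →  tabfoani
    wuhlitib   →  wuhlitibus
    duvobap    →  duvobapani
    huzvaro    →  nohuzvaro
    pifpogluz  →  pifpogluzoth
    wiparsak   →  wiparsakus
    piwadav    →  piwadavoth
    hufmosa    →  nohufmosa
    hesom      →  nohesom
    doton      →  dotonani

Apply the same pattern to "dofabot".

huzvaro and tabfo both end in -o yet inflect differently (nohuzvaro, tabfoani), so the final letter is not what conditions the rule; the first letter is.
"dofabot" begins with d-. The stems beginning with d- (doton → dotonani, duvobap → duvobapani) add -ani.
So dofabot → dofabotani.

dofabotani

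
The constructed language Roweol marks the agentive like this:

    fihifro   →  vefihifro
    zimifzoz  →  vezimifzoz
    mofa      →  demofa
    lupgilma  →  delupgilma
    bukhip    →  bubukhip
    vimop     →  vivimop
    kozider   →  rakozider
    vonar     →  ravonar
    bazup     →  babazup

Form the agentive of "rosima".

vonar and mofa both have last vowel 'a' yet inflect differently (ravonar, demofa), so the last vowel is not what conditions the rule; the final letter is.
"rosima" ends in -a. The stems ending in -a (mofa → demofa, lupgilma → delupgilma) add the prefix de-.
The other patterns: stems ending in -r add the prefix ra-; stems ending in -p repeat the first consonant+vowel as a prefix; stems ending in -o or -z add the prefix ve-.
So rosima → derosima.

derosima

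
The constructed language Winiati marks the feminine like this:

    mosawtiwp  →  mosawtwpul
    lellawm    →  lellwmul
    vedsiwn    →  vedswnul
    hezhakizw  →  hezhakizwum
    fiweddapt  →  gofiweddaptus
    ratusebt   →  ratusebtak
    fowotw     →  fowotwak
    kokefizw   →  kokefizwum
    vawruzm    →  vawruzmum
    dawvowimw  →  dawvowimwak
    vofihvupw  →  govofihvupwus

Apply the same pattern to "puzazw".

vawruzm and lellawm both end in -m yet inflect differently (vawruzmum, lellwmul), so the final letter is not what conditions the rule; the second-to-last letter is.
"puzazw" has second-to-last letter 'z'. The stems whose second-to-last letter is 'z' (hezhakizw → hezhakizwum, vawruzm → vawruzmum, kokefizw → kokefizwum) add -um.
So puzazw → puzazwum.

puzazwum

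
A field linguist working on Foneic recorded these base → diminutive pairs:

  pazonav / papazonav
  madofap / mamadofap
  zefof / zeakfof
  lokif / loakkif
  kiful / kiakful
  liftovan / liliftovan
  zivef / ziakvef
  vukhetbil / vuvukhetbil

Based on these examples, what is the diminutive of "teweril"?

teteweril

vukhetbil and kiful both end in -l yet inflect differently (vuvukhetbil, kiakful), so the final letter is not what conditions the rule; the number of vowels is.
"teweril" has 3 vowels. The stems with 3 vowels (vukhetbil → vuvukhetbil, pazonav → papazonav, madofap → mamadofap) repeat the first consonant+vowel as a prefix.
The other pattern: stems with 2 vowels insert -ak- after the first vowel.
So teweril → teteweril.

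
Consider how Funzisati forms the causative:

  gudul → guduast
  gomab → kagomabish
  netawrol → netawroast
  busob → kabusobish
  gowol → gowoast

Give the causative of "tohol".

netawrol and busob both have last vowel 'o' yet inflect differently (netawroast, kabusobish), so the last vowel is not what conditions the rule; the final letter is.
"tohol" ends in -l. The stems ending in -l (gudul → guduast, netawrol → netawroast, gowol → gowoast) drop the final letter and add -ast.
The other pattern: stems ending in -b add ka- … -ish around the stem.
So tohol → tohoast.

tohoast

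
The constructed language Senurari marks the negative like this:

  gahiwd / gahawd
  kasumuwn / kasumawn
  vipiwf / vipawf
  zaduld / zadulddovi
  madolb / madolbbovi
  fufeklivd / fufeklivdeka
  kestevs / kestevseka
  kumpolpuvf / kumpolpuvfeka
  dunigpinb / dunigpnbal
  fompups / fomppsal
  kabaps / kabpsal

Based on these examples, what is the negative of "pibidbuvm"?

gahiwd and zaduld both end in -d yet inflect differently (gahawd, zadulddovi), so the final letter is not what conditions the rule; the second-to-last letter is.
"pibidbuvm" has second-to-last letter 'v'. The stems whose second-to-last letter is 'v' (fufeklivd → fufeklivdeka, kestevs → kestevseka, kumpolpuvf → kumpolpuvfeka) add -eka.
So pibidbuvm → pibidbuvmeka.

pibidbuvmeka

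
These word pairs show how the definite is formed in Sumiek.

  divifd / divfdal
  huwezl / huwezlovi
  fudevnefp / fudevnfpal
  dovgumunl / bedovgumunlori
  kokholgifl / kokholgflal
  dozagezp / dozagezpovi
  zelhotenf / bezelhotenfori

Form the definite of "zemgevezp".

zemgevezpovi

dovgumunl and kokholgifl both end in -l yet inflect differently (bedovgumunlori, kokholgflal), so the final letter is not what conditions the rule; the second-to-last letter is.
"zemgevezp" has second-to-last letter 'z'. The stems whose second-to-last letter is 'z' (dozagezp → dozagezpovi, huwezl → huwezlovi) add -ovi.
The other patterns: stems whose second-to-last letter is 'n' add be- … -ori around the stem; stems whose second-to-last letter is 'f' delete the last vowel and add -al.
So zemgevezp → zemgevezpovi.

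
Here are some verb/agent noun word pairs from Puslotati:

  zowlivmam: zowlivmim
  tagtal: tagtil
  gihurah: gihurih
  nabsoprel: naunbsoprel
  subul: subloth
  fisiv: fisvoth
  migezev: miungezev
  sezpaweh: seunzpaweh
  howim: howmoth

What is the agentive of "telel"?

teunlel

nabsoprel and tagtal both end in -l yet inflect differently (naunbsoprel, tagtil), so the final letter is not what conditions the rule; the last vowel is.
"telel" has last vowel 'e'. The stems whose last vowel is 'e' (nabsoprel → naunbsoprel, sezpaweh → seunzpaweh, migezev → miungezev) insert -un- after the first vowel.
So telel → teunlel.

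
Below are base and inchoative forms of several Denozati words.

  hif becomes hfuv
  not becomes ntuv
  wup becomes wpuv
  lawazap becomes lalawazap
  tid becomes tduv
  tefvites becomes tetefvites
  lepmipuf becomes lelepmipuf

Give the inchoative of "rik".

rkuv

"rik" has 1 vowel. The stems with 1 vowel (wup → wpuv, tid → tduv, not → ntuv) delete the last vowel and add -uv.
So rik → rkuv.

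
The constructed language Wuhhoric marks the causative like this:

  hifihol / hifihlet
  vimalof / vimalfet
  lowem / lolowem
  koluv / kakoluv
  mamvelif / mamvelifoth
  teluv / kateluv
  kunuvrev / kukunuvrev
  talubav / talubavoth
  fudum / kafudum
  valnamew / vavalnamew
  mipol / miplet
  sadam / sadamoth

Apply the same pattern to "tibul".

katibul

fudum and lowem both end in -m yet inflect differently (kafudum, lolowem), so the final letter is not what conditions the rule; the last vowel is.
"tibul" has last vowel 'u'. The stems whose last vowel is 'u' (koluv → kakoluv, teluv → kateluv, fudum → kafudum) add the prefix ka-.
The other patterns: stems whose last vowel is 'e' repeat the first consonant+vowel as a prefix; stems whose last vowel is 'a' or 'i' add -oth; stems whose last vowel is 'o' delete the last vowel and add -et.
So tibul → katibul.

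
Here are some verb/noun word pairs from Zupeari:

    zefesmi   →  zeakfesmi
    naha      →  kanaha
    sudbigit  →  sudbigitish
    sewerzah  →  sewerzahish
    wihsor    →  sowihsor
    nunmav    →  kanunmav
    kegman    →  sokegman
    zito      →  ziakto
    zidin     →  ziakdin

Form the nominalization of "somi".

zidin and kegman both end in -n yet inflect differently (ziakdin, sokegman), so the final letter is not what conditions the rule; the first letter is.
"somi" begins with s-. The stems beginning with s- (sudbigit → sudbigitish, sewerzah → sewerzahish) add -ish.
The other patterns: stems beginning with z- insert -ak- after the first vowel; stems beginning with k- or w- add the prefix so-; stems beginning with n- add the prefix ka-.
So somi → somiish.

somiish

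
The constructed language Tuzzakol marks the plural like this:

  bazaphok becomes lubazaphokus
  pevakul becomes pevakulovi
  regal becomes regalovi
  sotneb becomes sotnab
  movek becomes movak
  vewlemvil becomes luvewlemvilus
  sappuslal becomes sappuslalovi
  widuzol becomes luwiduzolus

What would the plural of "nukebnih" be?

pevakul and widuzol both end in -l yet inflect differently (pevakulovi, luwiduzolus), so the final letter is not what conditions the rule; the last vowel is.
"nukebnih" has last vowel 'i'. The one such stem in the data (vewlemvil → luvewlemvilus) adds lu- … -us around the stem, so the same rule applies.
The other patterns: stems whose last vowel is 'e' change the last vowel to 'a'; stems whose last vowel is 'a' or 'u' add -ovi.
So nukebnih → lunukebnihus.

lunukebnihus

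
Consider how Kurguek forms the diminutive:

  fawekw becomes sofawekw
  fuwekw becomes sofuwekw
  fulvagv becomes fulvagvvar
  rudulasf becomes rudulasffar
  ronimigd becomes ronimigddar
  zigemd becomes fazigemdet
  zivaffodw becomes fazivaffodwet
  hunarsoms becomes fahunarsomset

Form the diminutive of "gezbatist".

ronimigd and zigemd both end in -d yet inflect differently (ronimigddar, fazigemdet), so the final letter is not what conditions the rule; the second-to-last letter is.
"gezbatist" has second-to-last letter 's'. The one such stem in the data (rudulasf → rudulasffar) doubles the final consonant and adds -ar (as do fulvagv, ronimigd), so the same rule applies.
So gezbatist → gezbatisttar.

gezbatisttar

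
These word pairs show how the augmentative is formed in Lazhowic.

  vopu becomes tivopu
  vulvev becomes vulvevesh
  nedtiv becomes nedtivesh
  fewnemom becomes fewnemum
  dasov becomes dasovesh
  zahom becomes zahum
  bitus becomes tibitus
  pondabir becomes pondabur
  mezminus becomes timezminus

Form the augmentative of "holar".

holur

dasov and fewnemom both have last vowel 'o' yet inflect differently (dasovesh, fewnemum), so the last vowel is not what conditions the rule; the final letter is.
"holar" ends in -r. The one such stem in the data (pondabir → pondabur) changes the last vowel to 'u' (as do fewnemom, zahom), so the same rule applies.
The other patterns: stems ending in -v add -esh; stems ending in -s or -u add the prefix ti-.
So holar → holur.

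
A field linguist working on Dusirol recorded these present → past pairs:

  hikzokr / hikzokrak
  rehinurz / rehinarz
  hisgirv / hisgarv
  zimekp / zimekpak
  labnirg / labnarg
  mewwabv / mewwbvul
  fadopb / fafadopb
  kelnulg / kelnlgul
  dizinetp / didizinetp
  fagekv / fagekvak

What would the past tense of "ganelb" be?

"ganelb" has second-to-last letter 'l'. The one such stem in the data (kelnulg → kelnlgul) deletes the last vowel and adds -ul (as does mewwabv), so the same rule applies.
The other patterns: stems whose second-to-last letter is 'k' add -ak; stems whose second-to-last letter is 'r' change the last vowel to 'a'; stems whose second-to-last letter is 'p' or 't' repeat the first consonant+vowel as a prefix.
So ganelb → ganlbul.

ganlbul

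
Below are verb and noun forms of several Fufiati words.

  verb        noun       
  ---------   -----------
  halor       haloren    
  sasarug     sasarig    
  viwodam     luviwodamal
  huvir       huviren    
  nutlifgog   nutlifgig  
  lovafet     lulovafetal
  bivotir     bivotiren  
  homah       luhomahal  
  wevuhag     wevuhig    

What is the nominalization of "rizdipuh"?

"rizdipuh" ends in -h. The one such stem in the data (homah → luhomahal) adds lu- … -al around the stem, so the same rule applies.
The other patterns: stems ending in -g change the last vowel to 'i'; stems ending in -r add -en.
So rizdipuh → lurizdipuhal.

lurizdipuhal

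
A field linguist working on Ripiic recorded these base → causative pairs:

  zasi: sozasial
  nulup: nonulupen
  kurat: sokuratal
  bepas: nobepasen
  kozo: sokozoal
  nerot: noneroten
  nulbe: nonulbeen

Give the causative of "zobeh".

kurat and nerot both end in -t yet inflect differently (sokuratal, noneroten), so the final letter is not what conditions the rule; the first letter is.
"zobeh" begins with z-. The one such stem in the data (zasi → sozasial) adds so- … -al around the stem, so the same rule applies.
So zobeh → sozobehal.

sozobehal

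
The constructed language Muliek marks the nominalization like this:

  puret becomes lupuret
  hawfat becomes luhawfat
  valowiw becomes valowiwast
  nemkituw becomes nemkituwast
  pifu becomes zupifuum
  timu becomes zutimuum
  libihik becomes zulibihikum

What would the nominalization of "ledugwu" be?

zuledugwuum

nemkituw and pifu both have last vowel 'u' yet inflect differently (nemkituwast, zupifuum), so the last vowel is not what conditions the rule; the final letter is.
"ledugwu" ends in -u. The stems ending in -u (pifu → zupifuum, timu → zutimuum) add zu- … -um around the stem.
So ledugwu → zuledugwuum.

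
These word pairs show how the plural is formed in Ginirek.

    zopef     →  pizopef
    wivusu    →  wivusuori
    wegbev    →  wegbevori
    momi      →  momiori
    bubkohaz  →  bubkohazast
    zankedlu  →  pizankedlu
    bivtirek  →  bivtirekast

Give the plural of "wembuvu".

wembuvuori

"wembuvu" begins with w-. The stems beginning with w- (wegbev → wegbevori, wivusu → wivusuori) add -ori.
So wembuvu → wembuvuori.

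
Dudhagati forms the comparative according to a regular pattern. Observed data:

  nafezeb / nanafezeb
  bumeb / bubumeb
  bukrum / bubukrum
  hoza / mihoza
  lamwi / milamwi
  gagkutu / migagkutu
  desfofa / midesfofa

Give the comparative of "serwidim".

seserwidim

bukrum and gagkutu both have last vowel 'u' yet inflect differently (bubukrum, migagkutu), so the last vowel is not what conditions the rule; whether the stem ends in a vowel or a consonant is.
"serwidim" ends in a consonant. The stems ending in a consonant (nafezeb → nanafezeb, bumeb → bubumeb, bukrum → bubukrum) repeat the first consonant+vowel as a prefix.
So serwidim → seserwidim.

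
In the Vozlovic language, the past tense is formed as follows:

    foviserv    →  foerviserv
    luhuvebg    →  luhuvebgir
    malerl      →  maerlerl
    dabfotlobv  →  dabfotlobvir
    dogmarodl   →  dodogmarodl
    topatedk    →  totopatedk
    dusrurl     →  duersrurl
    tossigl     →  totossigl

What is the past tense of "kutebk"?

kutebkir

"kutebk" has second-to-last letter 'b'. The stems whose second-to-last letter is 'b' (luhuvebg → luhuvebgir, dabfotlobv → dabfotlobvir) add -ir.
The other patterns: stems whose second-to-last letter is 'r' insert -er- after the first vowel; stems whose second-to-last letter is 'd' or 'g' repeat the first consonant+vowel as a prefix.
So kutebk → kutebkir.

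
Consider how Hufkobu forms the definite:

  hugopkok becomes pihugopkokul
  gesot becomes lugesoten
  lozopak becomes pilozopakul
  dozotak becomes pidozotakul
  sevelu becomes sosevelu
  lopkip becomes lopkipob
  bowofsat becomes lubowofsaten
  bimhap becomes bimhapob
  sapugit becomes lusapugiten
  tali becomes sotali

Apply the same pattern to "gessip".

"gessip" ends in -p. The stems ending in -p (lopkip → lopkipob, bimhap → bimhapob) add -ob.
The other patterns: stems ending in -k add pi- … -ul around the stem; stems ending in -i or -u add the prefix so-; stems ending in -t add lu- … -en around the stem.
So gessip → gessipob.

gessipob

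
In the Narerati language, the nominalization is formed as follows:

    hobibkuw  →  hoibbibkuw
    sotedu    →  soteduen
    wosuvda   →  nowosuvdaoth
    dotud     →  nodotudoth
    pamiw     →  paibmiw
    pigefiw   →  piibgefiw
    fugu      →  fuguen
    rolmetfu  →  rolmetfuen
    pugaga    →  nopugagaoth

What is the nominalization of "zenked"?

nozenkedoth

hobibkuw and fugu both have last vowel 'u' yet inflect differently (hoibbibkuw, fuguen), so the last vowel is not what conditions the rule; the final letter is.
"zenked" ends in -d. The one such stem in the data (dotud → nodotudoth) adds no- … -oth around the stem, so the same rule applies.
The other patterns: stems ending in -w insert -ib- after the first vowel; stems ending in -u add -en.
So zenked → nozenkedoth.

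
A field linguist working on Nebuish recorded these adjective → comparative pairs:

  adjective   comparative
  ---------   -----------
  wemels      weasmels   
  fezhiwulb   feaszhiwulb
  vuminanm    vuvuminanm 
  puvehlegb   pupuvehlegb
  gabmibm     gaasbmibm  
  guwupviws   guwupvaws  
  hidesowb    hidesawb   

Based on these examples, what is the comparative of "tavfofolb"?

hidesowb and puvehlegb both end in -b yet inflect differently (hidesawb, pupuvehlegb), so the final letter is not what conditions the rule; the second-to-last letter is.
"tavfofolb" has second-to-last letter 'l'. The stems whose second-to-last letter is 'l' (wemels → weasmels, fezhiwulb → feaszhiwulb) insert -as- after the first vowel.
The other patterns: stems whose second-to-last letter is 'w' change the last vowel to 'a'; stems whose second-to-last letter is 'g' or 'n' repeat the first consonant+vowel as a prefix.
So tavfofolb → taasvfofolb.

taasvfofolb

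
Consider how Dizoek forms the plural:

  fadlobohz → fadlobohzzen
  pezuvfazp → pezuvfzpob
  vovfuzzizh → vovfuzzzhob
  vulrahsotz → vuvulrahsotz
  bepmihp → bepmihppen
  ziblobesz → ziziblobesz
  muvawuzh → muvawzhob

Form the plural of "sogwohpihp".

sogwohpihppen

pezuvfazp and bepmihp both end in -p yet inflect differently (pezuvfzpob, bepmihppen), so the final letter is not what conditions the rule; the second-to-last letter is.
"sogwohpihp" has second-to-last letter 'h'. The stems whose second-to-last letter is 'h' (bepmihp → bepmihppen, fadlobohz → fadlobohzzen) double the final consonant and add -en.
The other patterns: stems whose second-to-last letter is 'z' delete the last vowel and add -ob; stems whose second-to-last letter is 's' or 't' repeat the first consonant+vowel as a prefix.
So sogwohpihp → sogwohpihppen.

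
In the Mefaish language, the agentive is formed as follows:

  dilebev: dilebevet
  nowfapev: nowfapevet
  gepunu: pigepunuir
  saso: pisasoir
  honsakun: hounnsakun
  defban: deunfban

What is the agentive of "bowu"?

honsakun and gepunu both have last vowel 'u' yet inflect differently (hounnsakun, pigepunuir), so the last vowel is not what conditions the rule; the final letter is.
"bowu" ends in -u. The one such stem in the data (gepunu → pigepunuir) adds pi- … -ir around the stem, so the same rule applies.
So bowu → pibowuir.

pibowuir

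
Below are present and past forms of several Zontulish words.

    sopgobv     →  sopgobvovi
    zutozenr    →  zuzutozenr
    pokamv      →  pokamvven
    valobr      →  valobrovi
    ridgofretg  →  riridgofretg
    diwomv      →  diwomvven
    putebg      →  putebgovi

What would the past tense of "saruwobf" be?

saruwobfovi

sopgobv and diwomv both end in -v yet inflect differently (sopgobvovi, diwomvven), so the final letter is not what conditions the rule; the second-to-last letter is.
"saruwobf" has second-to-last letter 'b'. The stems whose second-to-last letter is 'b' (valobr → valobrovi, sopgobv → sopgobvovi, putebg → putebgovi) add -ovi.
So saruwobf → saruwobfovi.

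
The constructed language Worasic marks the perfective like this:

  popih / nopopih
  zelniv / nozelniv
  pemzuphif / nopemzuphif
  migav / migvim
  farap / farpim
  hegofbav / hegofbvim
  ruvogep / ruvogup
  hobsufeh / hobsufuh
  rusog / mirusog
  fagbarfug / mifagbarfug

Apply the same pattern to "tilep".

tilup

"tilep" has last vowel 'e'. The stems whose last vowel is 'e' (ruvogep → ruvogup, hobsufeh → hobsufuh) change the last vowel to 'u'.
The other patterns: stems whose last vowel is 'i' add the prefix no-; stems whose last vowel is 'a' delete the last vowel and add -im; stems whose last vowel is 'o' or 'u' add the prefix mi-.
So tilep → tilup.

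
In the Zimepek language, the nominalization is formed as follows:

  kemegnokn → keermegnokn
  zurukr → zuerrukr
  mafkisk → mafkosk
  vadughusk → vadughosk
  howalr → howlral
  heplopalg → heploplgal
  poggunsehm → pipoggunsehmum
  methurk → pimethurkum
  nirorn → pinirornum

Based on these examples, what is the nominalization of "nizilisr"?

zurukr and howalr both end in -r yet inflect differently (zuerrukr, howlral), so the final letter is not what conditions the rule; the second-to-last letter is.
"nizilisr" has second-to-last letter 's'. The stems whose second-to-last letter is 's' (mafkisk → mafkosk, vadughusk → vadughosk) change the last vowel to 'o'.
The other patterns: stems whose second-to-last letter is 'k' insert -er- after the first vowel; stems whose second-to-last letter is 'l' delete the last vowel and add -al; stems whose second-to-last letter is 'h' or 'r' add pi- … -um around the stem.
So nizilisr → nizilosr.

nizilosr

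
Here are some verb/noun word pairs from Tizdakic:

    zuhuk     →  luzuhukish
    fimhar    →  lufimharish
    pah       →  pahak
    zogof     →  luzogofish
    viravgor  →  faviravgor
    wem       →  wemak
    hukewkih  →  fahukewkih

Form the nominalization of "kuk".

pah and hukewkih both end in -h yet inflect differently (pahak, fahukewkih), so the final letter is not what conditions the rule; the number of vowels is.
"kuk" has 1 vowel. The stems with 1 vowel (pah → pahak, wem → wemak) add -ak.
So kuk → kukak.

kukak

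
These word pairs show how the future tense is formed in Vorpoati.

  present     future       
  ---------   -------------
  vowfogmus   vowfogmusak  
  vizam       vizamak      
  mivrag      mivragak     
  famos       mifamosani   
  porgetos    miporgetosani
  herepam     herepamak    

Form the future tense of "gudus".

"gudus" has last vowel 'u'. The one such stem in the data (vowfogmus → vowfogmusak) adds -ak, so the same rule applies.
The other pattern: stems whose last vowel is 'o' add mi- … -ani around the stem.
So gudus → gudusak.

gudusak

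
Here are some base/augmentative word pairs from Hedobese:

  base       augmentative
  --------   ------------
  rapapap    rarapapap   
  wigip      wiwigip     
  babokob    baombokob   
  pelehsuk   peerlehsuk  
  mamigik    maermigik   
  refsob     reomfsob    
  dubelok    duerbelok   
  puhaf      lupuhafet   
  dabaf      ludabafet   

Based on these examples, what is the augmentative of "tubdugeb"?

tuombdugeb

dabaf and rapapap both have last vowel 'a' yet inflect differently (ludabafet, rarapapap), so the last vowel is not what conditions the rule; the final letter is.
"tubdugeb" ends in -b. The stems ending in -b (babokob → baombokob, refsob → reomfsob) insert -om- after the first vowel.
The other patterns: stems ending in -f add lu- … -et around the stem; stems ending in -p repeat the first consonant+vowel as a prefix; stems ending in -k insert -er- after the first vowel.
So tubdugeb → tuombdugeb.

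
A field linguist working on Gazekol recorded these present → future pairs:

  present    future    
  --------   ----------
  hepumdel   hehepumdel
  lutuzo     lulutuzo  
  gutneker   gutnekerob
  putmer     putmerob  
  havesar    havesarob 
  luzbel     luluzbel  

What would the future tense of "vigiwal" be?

gutneker and hepumdel both have last vowel 'e' yet inflect differently (gutnekerob, hehepumdel), so the last vowel is not what conditions the rule; the final letter is.
"vigiwal" ends in -l. The stems ending in -l (hepumdel → hehepumdel, luzbel → luluzbel) repeat the first consonant+vowel as a prefix.
So vigiwal → vivigiwal.

vivigiwal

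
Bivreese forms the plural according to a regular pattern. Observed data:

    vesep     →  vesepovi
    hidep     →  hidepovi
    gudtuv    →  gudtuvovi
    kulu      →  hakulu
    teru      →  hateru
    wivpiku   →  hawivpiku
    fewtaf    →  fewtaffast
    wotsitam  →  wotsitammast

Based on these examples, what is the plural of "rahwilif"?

gudtuv and kulu both have last vowel 'u' yet inflect differently (gudtuvovi, hakulu), so the last vowel is not what conditions the rule; the final letter is.
"rahwilif" ends in -f. The one such stem in the data (fewtaf → fewtaffast) doubles the final consonant and adds -ast (as does wotsitam), so the same rule applies.
The other patterns: stems ending in -p or -v add -ovi; stems ending in -u add the prefix ha-.
So rahwilif → rahwiliffast.

rahwiliffast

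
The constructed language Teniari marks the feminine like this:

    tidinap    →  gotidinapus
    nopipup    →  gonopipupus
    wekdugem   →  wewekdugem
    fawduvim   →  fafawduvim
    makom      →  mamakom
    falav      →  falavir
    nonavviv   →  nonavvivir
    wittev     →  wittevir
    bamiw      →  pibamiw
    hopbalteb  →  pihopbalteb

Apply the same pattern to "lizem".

lilizem

tidinap and falav both have last vowel 'a' yet inflect differently (gotidinapus, falavir), so the last vowel is not what conditions the rule; the final letter is.
"lizem" ends in -m. The stems ending in -m (wekdugem → wewekdugem, fawduvim → fafawduvim, makom → mamakom) repeat the first consonant+vowel as a prefix.
The other patterns: stems ending in -p add go- … -us around the stem; stems ending in -v add -ir; stems ending in -b or -w add the prefix pi-.
So lizem → lilizem.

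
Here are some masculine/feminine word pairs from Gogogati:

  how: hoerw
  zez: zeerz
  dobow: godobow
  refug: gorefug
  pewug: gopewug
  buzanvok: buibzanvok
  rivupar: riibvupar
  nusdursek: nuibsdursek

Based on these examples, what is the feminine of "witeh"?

how and dobow both end in -w yet inflect differently (hoerw, godobow), so the final letter is not what conditions the rule; the number of vowels is.
"witeh" has 2 vowels. The stems with 2 vowels (dobow → godobow, refug → gorefug, pewug → gopewug) add the prefix go-.
So witeh → gowiteh.

gowiteh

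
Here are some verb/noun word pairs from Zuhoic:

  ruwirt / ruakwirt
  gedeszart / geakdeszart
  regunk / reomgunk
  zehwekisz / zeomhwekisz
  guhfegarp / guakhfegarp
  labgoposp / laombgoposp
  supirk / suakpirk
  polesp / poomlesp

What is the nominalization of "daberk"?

guhfegarp and labgoposp both end in -p yet inflect differently (guakhfegarp, laombgoposp), so the final letter is not what conditions the rule; the second-to-last letter is.
"daberk" has second-to-last letter 'r'. The stems whose second-to-last letter is 'r' (gedeszart → geakdeszart, guhfegarp → guakhfegarp, ruwirt → ruakwirt) insert -ak- after the first vowel.
So daberk → daakberk.

daakberk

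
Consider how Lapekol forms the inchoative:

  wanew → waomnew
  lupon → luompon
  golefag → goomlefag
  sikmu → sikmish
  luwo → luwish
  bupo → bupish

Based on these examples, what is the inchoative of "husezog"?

lupon and luwo both have last vowel 'o' yet inflect differently (luompon, luwish), so the last vowel is not what conditions the rule; whether the stem ends in a vowel or a consonant is.
"husezog" ends in a consonant. The stems ending in a consonant (wanew → waomnew, lupon → luompon, golefag → goomlefag) insert -om- after the first vowel.
The other pattern: stems ending in a vowel drop the final letter and add -ish.
So husezog → huomsezog.

huomsezog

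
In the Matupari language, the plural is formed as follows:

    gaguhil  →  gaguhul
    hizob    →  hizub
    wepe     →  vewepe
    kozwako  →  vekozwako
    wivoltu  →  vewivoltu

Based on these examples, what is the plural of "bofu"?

hizob and kozwako both have last vowel 'o' yet inflect differently (hizub, vekozwako), so the last vowel is not what conditions the rule; whether the stem ends in a vowel or a consonant is.
"bofu" ends in a vowel. The stems ending in a vowel (wepe → vewepe, kozwako → vekozwako, wivoltu → vewivoltu) add the prefix ve-.
So bofu → vebofu.

vebofu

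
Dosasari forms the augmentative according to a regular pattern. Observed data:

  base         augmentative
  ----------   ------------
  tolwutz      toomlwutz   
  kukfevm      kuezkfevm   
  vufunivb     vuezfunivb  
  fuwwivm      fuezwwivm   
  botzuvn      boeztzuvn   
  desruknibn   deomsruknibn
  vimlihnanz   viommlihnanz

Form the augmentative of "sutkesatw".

suomtkesatw

botzuvn and desruknibn both end in -n yet inflect differently (boeztzuvn, deomsruknibn), so the final letter is not what conditions the rule; the second-to-last letter is.
"sutkesatw" has second-to-last letter 't'. The one such stem in the data (tolwutz → toomlwutz) inserts -om- after the first vowel (as do vimlihnanz, desruknibn), so the same rule applies.
The other pattern: stems whose second-to-last letter is 'v' insert -ez- after the first vowel.
So sutkesatw → suomtkesatw.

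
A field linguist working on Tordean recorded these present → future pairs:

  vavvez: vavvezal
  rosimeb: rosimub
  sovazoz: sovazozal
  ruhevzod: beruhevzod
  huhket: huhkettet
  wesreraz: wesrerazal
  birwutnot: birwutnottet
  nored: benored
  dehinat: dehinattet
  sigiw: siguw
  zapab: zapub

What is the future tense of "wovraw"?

wovruw

huhket and nored both have last vowel 'e' yet inflect differently (huhkettet, benored), so the last vowel is not what conditions the rule; the final letter is.
"wovraw" ends in -w. The one such stem in the data (sigiw → siguw) changes the last vowel to 'u' (as do zapab, rosimeb), so the same rule applies.
The other patterns: stems ending in -t double the final consonant and add -et; stems ending in -d add the prefix be-; stems ending in -z add -al.
So wovraw → wovruw.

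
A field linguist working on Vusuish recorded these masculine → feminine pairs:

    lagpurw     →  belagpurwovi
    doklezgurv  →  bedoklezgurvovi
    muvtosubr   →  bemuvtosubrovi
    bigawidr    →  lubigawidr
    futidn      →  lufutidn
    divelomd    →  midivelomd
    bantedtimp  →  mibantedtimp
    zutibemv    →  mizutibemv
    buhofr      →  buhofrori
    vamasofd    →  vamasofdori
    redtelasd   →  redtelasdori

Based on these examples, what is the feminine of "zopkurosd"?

muvtosubr and bigawidr both end in -r yet inflect differently (bemuvtosubrovi, lubigawidr), so the final letter is not what conditions the rule; the second-to-last letter is.
"zopkurosd" has second-to-last letter 's'. The one such stem in the data (redtelasd → redtelasdori) adds -ori, so the same rule applies.
The other patterns: stems whose second-to-last letter is 'b' or 'r' add be- … -ovi around the stem; stems whose second-to-last letter is 'd' add the prefix lu-; stems whose second-to-last letter is 'm' add the prefix mi-.
So zopkurosd → zopkurosdori.

zopkurosdori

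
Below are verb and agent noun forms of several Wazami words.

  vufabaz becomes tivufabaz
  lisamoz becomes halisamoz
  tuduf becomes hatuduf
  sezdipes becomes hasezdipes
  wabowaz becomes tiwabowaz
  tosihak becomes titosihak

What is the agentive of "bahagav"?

tibahagav

"bahagav" has last vowel 'a'. The stems whose last vowel is 'a' (tosihak → titosihak, wabowaz → tiwabowaz, vufabaz → tivufabaz) add the prefix ti-.
The other pattern: stems whose last vowel is 'e', 'o' or 'u' add the prefix ha-.
So bahagav → tibahagav.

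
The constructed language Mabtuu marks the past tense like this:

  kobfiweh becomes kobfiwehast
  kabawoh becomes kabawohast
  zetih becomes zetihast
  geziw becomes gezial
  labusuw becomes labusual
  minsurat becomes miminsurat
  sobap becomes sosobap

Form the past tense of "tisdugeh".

zetih and geziw both have last vowel 'i' yet inflect differently (zetihast, gezial), so the last vowel is not what conditions the rule; the final letter is.
"tisdugeh" ends in -h. The stems ending in -h (kobfiweh → kobfiwehast, kabawoh → kabawohast, zetih → zetihast) add -ast.
So tisdugeh → tisdugehast.

tisdugehast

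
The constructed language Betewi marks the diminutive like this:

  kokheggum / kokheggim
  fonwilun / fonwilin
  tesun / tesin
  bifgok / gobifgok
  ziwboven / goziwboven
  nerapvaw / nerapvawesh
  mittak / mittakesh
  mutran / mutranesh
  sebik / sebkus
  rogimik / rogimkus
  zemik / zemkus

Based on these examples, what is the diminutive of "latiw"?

fonwilun and ziwboven both end in -n yet inflect differently (fonwilin, goziwboven), so the final letter is not what conditions the rule; the last vowel is.
"latiw" has last vowel 'i'. The stems whose last vowel is 'i' (sebik → sebkus, rogimik → rogimkus, zemik → zemkus) delete the last vowel and add -us.
The other patterns: stems whose last vowel is 'u' change the last vowel to 'i'; stems whose last vowel is 'e' or 'o' add the prefix go-; stems whose last vowel is 'a' add -esh.
So latiw → latwus.

latwus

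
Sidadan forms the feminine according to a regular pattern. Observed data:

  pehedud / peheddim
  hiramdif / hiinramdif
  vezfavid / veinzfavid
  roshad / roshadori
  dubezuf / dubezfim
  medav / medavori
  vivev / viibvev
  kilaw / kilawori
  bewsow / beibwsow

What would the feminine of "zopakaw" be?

"zopakaw" has last vowel 'a'. The stems whose last vowel is 'a' (medav → medavori, roshad → roshadori, kilaw → kilawori) add -ori.
The other patterns: stems whose last vowel is 'i' insert -in- after the first vowel; stems whose last vowel is 'u' delete the last vowel and add -im; stems whose last vowel is 'e' or 'o' insert -ib- after the first vowel.
So zopakaw → zopakawori.

zopakawori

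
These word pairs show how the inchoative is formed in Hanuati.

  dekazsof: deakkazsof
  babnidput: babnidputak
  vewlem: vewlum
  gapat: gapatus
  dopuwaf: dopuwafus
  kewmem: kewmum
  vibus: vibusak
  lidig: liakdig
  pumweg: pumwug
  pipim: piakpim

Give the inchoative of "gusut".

babnidput and gapat both end in -t yet inflect differently (babnidputak, gapatus), so the final letter is not what conditions the rule; the last vowel is.
"gusut" has last vowel 'u'. The stems whose last vowel is 'u' (babnidput → babnidputak, vibus → vibusak) add -ak.
The other patterns: stems whose last vowel is 'e' change the last vowel to 'u'; stems whose last vowel is 'a' add -us; stems whose last vowel is 'i' or 'o' insert -ak- after the first vowel.
So gusut → gusutak.

gusutak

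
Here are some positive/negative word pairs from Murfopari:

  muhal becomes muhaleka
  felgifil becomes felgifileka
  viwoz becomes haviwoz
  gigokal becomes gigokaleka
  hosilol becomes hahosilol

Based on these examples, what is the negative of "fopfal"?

fopfaleka

"fopfal" has last vowel 'a'. The stems whose last vowel is 'a' (gigokal → gigokaleka, muhal → muhaleka) add -eka.
So fopfal → fopfaleka.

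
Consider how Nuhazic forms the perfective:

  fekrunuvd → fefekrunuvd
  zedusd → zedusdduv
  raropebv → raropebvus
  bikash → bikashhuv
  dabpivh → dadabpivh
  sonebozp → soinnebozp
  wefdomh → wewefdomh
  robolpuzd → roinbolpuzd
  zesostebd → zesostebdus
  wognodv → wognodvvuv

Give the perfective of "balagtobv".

balagtobvus

fekrunuvd and zesostebd both end in -d yet inflect differently (fefekrunuvd, zesostebdus), so the final letter is not what conditions the rule; the second-to-last letter is.
"balagtobv" has second-to-last letter 'b'. The stems whose second-to-last letter is 'b' (raropebv → raropebvus, zesostebd → zesostebdus) add -us.
So balagtobv → balagtobvus.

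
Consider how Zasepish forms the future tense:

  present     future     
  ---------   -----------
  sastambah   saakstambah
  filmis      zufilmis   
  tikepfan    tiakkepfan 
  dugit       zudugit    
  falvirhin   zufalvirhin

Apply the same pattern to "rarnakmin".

zurarnakmin

falvirhin and tikepfan both end in -n yet inflect differently (zufalvirhin, tiakkepfan), so the final letter is not what conditions the rule; the last vowel is.
"rarnakmin" has last vowel 'i'. The stems whose last vowel is 'i' (falvirhin → zufalvirhin, dugit → zudugit, filmis → zufilmis) add the prefix zu-.
The other pattern: stems whose last vowel is 'a' insert -ak- after the first vowel.
So rarnakmin → zurarnakmin.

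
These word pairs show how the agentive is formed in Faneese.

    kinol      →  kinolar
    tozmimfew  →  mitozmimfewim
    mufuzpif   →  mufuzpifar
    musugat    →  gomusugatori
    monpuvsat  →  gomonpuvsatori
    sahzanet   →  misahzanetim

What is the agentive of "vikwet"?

mivikwetim

sahzanet and monpuvsat both end in -t yet inflect differently (misahzanetim, gomonpuvsatori), so the final letter is not what conditions the rule; the last vowel is.
"vikwet" has last vowel 'e'. The stems whose last vowel is 'e' (tozmimfew → mitozmimfewim, sahzanet → misahzanetim) add mi- … -im around the stem.
So vikwet → mivikwetim.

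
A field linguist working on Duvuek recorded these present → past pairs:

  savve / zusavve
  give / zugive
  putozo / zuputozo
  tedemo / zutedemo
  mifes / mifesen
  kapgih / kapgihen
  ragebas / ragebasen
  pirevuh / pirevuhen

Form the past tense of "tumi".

zutumi

savve and mifes both have last vowel 'e' yet inflect differently (zusavve, mifesen), so the last vowel is not what conditions the rule; whether the stem ends in a vowel or a consonant is.
"tumi" ends in a vowel. The stems ending in a vowel (savve → zusavve, give → zugive, putozo → zuputozo) add the prefix zu-.
The other pattern: stems ending in a consonant add -en.
So tumi → zutumi.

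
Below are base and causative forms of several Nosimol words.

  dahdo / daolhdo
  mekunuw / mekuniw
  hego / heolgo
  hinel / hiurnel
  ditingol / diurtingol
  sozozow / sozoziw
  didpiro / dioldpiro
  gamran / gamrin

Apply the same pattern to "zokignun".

zokignin

"zokignun" ends in -n. The one such stem in the data (gamran → gamrin) changes the last vowel to 'i' (as do sozozow, mekunuw), so the same rule applies.
So zokignun → zokignin.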